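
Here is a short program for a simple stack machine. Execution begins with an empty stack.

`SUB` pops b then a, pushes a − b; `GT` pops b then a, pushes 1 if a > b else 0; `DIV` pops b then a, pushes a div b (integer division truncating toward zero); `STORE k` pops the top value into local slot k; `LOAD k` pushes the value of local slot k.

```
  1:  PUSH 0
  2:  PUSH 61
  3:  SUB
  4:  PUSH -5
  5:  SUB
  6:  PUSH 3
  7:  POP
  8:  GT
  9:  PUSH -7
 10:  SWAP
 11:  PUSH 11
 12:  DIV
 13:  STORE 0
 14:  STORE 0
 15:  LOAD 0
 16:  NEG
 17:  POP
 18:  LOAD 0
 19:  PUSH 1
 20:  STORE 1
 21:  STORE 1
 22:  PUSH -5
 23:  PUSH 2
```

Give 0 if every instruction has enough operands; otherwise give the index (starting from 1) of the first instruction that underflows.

8

PUSH 0  → [0]
PUSH 61 → [0, 61]
SUB     → [-61]
PUSH -5 → [-61, -5]
SUB     → [-56]
PUSH 3  → [-56, 3]
POP     → [-56]
GT  — needs 2 operands, stack has 1 → underflow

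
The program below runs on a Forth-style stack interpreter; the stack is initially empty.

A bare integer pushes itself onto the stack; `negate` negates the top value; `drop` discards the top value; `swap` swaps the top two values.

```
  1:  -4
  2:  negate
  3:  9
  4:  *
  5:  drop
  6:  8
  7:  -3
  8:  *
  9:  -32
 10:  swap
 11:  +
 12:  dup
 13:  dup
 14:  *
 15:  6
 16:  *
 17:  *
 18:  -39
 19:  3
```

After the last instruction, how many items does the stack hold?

-4      [-4]
negate  [4]
9       [4, 9]
*       [36]
drop    []
8       [8]
-3      [8, -3]
*       [-24]
-32     [-24, -32]
swap    [-32, -24]
+       [-56]
dup     [-56, -56]
dup     [-56, -56, -56]
*       [-56, 3136]
6       [-56, 3136, 6]
*       [-56, 18816]
*       [-1053696]
-39     [-1053696, -39]
3       [-1053696, -39, 3]

3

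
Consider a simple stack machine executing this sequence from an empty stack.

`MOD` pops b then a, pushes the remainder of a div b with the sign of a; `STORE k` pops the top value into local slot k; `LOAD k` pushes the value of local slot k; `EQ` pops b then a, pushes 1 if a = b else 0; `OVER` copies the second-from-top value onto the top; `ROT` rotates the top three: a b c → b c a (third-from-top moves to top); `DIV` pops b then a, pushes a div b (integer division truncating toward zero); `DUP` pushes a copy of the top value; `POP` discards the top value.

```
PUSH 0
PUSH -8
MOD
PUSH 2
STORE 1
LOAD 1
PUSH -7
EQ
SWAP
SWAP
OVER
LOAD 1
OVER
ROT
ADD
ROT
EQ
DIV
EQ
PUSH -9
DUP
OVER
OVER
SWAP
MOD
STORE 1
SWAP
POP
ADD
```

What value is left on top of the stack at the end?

PUSH 0   [0]
PUSH -8  [0, -8]
MOD      [0]
PUSH 2   [0, 2]
STORE 1  [0]
LOAD 1   [0, 2]
PUSH -7  [0, 2, -7]
EQ       [0, 0]
SWAP     [0, 0]
SWAP     [0, 0]
OVER     [0, 0, 0]
LOAD 1   [0, 0, 0, 2]
OVER     [0, 0, 0, 2, 0]
ROT      [0, 0, 2, 0, 0]
ADD      [0, 0, 2, 0]
ROT      [0, 2, 0, 0]
EQ       [0, 2, 1]
DIV      [0, 2]
EQ       [0]
PUSH -9  [0, -9]
DUP      [0, -9, -9]
OVER     [0, -9, -9, -9]
OVER     [0, -9, -9, -9, -9]
SWAP     [0, -9, -9, -9, -9]
MOD      [0, -9, -9, 0]
STORE 1  [0, -9, -9]
SWAP     [0, -9, -9]
POP      [0, -9]
ADD      [-9]

-9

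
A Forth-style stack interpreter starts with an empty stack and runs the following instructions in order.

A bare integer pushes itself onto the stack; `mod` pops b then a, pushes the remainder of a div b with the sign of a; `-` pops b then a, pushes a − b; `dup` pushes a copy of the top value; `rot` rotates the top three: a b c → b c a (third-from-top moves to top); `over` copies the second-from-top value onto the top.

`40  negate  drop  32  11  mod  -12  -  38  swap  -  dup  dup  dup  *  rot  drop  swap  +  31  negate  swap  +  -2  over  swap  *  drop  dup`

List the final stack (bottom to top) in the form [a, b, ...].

40      [40]
negate  [-40]
drop    []
32      [32]
11      [32, 11]
mod     [10]
-12     [10, -12]
-       [22]
38      [22, 38]
swap    [38, 22]
-       [16]
dup     [16, 16]
dup     [16, 16, 16]
dup     [16, 16, 16, 16]
*       [16, 16, 256]
rot     [16, 256, 16]
drop    [16, 256]
swap    [256, 16]
+       [272]
31      [272, 31]
negate  [272, -31]
swap    [-31, 272]
+       [241]
-2      [241, -2]
over    [241, -2, 241]
swap    [241, 241, -2]
*       [241, -482]
drop    [241]
dup     [241, 241]

[241, 241]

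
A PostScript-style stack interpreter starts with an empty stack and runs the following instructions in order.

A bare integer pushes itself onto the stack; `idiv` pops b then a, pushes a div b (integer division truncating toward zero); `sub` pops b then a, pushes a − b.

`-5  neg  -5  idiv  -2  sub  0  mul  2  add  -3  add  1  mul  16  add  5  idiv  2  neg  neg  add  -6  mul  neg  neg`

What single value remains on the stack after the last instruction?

-30

-5    -5
neg   5
-5    5 -5
idiv  -1
-2    -1 -2
sub   1
0     1 0
mul   0
2     0 2
add   2
-3    2 -3
add   -1
1     -1 1
mul   -1
16    -1 16
add   15
5     15 5
idiv  3
2     3 2
neg   3 -2
neg   3 2
add   5
-6    5 -6
mul   -30
neg   30
neg   -30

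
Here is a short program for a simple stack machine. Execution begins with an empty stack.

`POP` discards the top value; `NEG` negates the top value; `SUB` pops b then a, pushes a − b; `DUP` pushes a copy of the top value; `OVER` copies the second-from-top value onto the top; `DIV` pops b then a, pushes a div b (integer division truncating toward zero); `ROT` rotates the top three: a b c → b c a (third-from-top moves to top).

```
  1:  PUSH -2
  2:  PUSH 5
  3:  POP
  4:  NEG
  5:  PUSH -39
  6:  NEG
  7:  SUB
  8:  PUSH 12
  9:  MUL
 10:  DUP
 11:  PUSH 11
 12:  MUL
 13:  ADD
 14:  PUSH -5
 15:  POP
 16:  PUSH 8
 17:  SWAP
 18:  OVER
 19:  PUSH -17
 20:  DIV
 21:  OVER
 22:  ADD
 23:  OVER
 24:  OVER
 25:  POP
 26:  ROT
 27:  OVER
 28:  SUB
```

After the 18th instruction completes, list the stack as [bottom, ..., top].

PUSH -2  : -2
PUSH 5   : -2 5
POP      : -2
NEG      : 2
PUSH -39 : 2 -39
NEG      : 2 39
SUB      : -37
PUSH 12  : -37 12
MUL      : -444
DUP      : -444 -444
PUSH 11  : -444 -444 11
MUL      : -444 -4884
ADD      : -5328
PUSH -5  : -5328 -5
POP      : -5328
PUSH 8   : -5328 8
SWAP     : 8 -5328
OVER     : 8 -5328 8

[8, -5328, 8]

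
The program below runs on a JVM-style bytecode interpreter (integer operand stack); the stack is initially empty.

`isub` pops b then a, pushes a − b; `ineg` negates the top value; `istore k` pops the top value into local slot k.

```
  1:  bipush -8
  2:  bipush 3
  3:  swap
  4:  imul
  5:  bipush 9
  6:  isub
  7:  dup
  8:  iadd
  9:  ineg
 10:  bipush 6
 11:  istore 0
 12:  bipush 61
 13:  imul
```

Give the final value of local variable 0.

bipush -8 -> -8
bipush 3  -> -8 3
swap      -> 3 -8
imul      -> -24
bipush 9  -> -24 9
isub      -> -33
dup       -> -33 -33
iadd      -> -66
ineg      -> 66
bipush 6  -> 66 6
istore 0  -> 66
bipush 61 -> 66 61
imul      -> 4026

6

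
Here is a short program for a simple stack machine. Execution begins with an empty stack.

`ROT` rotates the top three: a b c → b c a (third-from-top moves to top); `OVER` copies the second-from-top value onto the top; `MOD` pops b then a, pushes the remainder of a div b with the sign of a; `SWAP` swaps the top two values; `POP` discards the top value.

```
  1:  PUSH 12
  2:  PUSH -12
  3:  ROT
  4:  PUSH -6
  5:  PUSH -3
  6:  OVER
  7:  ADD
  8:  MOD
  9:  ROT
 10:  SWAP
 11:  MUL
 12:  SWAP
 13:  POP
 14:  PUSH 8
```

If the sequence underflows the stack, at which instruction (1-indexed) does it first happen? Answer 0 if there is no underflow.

3

PUSH 12  -> [12]
PUSH -12 -> [12, -12]
ROT  — needs 3 operands, stack has 2 → underflow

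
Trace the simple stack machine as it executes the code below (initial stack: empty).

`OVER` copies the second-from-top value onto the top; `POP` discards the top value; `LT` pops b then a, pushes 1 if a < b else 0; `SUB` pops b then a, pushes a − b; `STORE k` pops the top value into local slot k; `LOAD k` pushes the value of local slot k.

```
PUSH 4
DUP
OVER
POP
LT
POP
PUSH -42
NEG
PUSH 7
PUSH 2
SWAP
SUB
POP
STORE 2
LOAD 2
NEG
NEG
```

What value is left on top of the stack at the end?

PUSH 4   → [4]
DUP      → [4, 4]
OVER     → [4, 4, 4]
POP      → [4, 4]
LT       → [0]
POP      → []
PUSH -42 → [-42]
NEG      → [42]
PUSH 7   → [42, 7]
PUSH 2   → [42, 7, 2]
SWAP     → [42, 2, 7]
SUB      → [42, -5]
POP      → [42]
STORE 2  → []
LOAD 2   → [42]
NEG      → [-42]
NEG      → [42]

42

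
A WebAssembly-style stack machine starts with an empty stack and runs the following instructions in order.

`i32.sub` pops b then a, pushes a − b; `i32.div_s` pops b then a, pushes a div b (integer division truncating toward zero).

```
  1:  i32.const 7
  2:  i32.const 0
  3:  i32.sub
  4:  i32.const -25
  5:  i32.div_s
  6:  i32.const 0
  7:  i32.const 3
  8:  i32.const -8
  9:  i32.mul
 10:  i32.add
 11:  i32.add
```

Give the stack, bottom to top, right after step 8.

i32.const 7    [7]
i32.const 0    [7, 0]
i32.sub        [7]
i32.const -25  [7, -25]
i32.div_s      [0]
i32.const 0    [0, 0]
i32.const 3    [0, 0, 3]
i32.const -8   [0, 0, 3, -8]

[0, 0, 3, -8]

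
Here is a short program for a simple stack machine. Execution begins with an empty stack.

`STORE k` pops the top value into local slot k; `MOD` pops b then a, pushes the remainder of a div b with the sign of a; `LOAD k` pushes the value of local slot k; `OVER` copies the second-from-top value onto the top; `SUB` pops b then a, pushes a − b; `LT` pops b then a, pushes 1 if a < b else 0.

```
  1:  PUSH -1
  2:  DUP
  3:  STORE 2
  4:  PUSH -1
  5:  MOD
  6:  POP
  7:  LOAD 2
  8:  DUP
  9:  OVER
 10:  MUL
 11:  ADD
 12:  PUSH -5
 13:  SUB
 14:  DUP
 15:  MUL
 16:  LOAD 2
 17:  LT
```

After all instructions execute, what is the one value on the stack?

0

PUSH -1 : -1
DUP     : -1 -1
STORE 2 : -1
PUSH -1 : -1 -1
MOD     : 0
POP     : (empty)
LOAD 2  : -1
DUP     : -1 -1
OVER    : -1 -1 -1
MUL     : -1 1
ADD     : 0
PUSH -5 : 0 -5
SUB     : 5
DUP     : 5 5
MUL     : 25
LOAD 2  : 25 -1
LT      : 0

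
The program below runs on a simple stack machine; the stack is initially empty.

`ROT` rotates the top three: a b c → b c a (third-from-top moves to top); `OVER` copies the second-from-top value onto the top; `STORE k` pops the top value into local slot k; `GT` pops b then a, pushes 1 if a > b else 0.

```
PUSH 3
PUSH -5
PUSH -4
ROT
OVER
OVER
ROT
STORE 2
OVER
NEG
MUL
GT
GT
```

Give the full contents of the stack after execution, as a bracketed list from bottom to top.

[-5, 0]

PUSH 3  → [3]
PUSH -5 → [3, -5]
PUSH -4 → [3, -5, -4]
ROT     → [-5, -4, 3]
OVER    → [-5, -4, 3, -4]
OVER    → [-5, -4, 3, -4, 3]
ROT     → [-5, -4, -4, 3, 3]
STORE 2 → [-5, -4, -4, 3]
OVER    → [-5, -4, -4, 3, -4]
NEG     → [-5, -4, -4, 3, 4]
MUL     → [-5, -4, -4, 12]
GT      → [-5, -4, 0]
GT      → [-5, 0]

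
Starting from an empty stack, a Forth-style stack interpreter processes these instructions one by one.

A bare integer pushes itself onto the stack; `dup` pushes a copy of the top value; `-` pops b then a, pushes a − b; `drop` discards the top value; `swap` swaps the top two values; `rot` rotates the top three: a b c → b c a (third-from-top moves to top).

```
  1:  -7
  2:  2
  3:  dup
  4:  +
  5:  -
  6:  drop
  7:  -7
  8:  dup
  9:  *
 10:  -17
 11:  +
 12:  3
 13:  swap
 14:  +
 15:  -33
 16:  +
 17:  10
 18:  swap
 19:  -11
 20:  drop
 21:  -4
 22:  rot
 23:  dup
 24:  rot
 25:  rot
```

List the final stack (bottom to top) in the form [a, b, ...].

[2, 10, -4, 10]

-7   → -7
2    → -7 2
dup  → -7 2 2
+    → -7 4
-    → -11
drop → (empty)
-7   → -7
dup  → -7 -7
*    → 49
-17  → 49 -17
+    → 32
3    → 32 3
swap → 3 32
+    → 35
-33  → 35 -33
+    → 2
10   → 2 10
swap → 10 2
-11  → 10 2 -11
drop → 10 2
-4   → 10 2 -4
rot  → 2 -4 10
dup  → 2 -4 10 10
rot  → 2 10 10 -4
rot  → 2 10 -4 10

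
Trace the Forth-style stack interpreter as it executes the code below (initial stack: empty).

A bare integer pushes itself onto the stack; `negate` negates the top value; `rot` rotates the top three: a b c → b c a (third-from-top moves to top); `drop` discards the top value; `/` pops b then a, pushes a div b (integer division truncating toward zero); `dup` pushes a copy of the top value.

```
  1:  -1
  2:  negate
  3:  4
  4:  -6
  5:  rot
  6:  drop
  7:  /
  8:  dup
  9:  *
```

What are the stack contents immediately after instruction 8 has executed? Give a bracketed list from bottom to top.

-1     -> -1
negate -> 1
4      -> 1 4
-6     -> 1 4 -6
rot    -> 4 -6 1
drop   -> 4 -6
/      -> 0
dup    -> 0 0

[0, 0]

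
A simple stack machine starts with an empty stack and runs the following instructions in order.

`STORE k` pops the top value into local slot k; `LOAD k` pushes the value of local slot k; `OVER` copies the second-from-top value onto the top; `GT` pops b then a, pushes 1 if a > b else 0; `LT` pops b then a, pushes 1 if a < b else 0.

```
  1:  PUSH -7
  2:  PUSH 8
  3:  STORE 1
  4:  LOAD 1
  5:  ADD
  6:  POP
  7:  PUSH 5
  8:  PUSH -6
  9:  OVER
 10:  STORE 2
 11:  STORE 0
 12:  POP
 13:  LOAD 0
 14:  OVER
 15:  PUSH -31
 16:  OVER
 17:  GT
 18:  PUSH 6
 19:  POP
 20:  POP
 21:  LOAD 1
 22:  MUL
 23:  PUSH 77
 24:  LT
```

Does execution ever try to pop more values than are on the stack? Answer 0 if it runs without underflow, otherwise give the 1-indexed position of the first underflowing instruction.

14

PUSH -7 -> -7
PUSH 8  -> -7 8
STORE 1 -> -7
LOAD 1  -> -7 8
ADD     -> 1
POP     -> (empty)
PUSH 5  -> 5
PUSH -6 -> 5 -6
OVER    -> 5 -6 5
STORE 2 -> 5 -6
STORE 0 -> 5
POP     -> (empty)
LOAD 0  -> -6
OVER  — needs 2 operands, stack has 1 → underflow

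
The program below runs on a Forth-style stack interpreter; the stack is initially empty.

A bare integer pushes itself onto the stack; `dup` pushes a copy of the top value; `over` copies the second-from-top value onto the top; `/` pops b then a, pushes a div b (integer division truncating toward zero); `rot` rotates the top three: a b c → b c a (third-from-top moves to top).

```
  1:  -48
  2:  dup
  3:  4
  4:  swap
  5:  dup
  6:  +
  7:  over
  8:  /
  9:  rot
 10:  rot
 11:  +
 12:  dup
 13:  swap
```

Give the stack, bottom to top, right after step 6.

[-48, 4, -96]

-48  : [-48]
dup  : [-48, -48]
4    : [-48, -48, 4]
swap : [-48, 4, -48]
dup  : [-48, 4, -48, -48]
+    : [-48, 4, -96]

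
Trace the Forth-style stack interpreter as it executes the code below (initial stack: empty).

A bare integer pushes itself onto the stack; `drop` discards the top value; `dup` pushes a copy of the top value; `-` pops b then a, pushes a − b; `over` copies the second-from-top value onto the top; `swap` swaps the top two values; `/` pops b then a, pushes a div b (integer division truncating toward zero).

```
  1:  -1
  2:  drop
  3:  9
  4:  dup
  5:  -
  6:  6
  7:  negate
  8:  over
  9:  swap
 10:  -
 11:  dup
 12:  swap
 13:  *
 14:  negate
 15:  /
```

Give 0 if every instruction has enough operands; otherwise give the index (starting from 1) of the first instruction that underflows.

0

-1     : -1
drop   : (empty)
9      : 9
dup    : 9 9
-      : 0
6      : 0 6
negate : 0 -6
over   : 0 -6 0
swap   : 0 0 -6
-      : 0 6
dup    : 0 6 6
swap   : 0 6 6
*      : 0 36
negate : 0 -36
/      : 0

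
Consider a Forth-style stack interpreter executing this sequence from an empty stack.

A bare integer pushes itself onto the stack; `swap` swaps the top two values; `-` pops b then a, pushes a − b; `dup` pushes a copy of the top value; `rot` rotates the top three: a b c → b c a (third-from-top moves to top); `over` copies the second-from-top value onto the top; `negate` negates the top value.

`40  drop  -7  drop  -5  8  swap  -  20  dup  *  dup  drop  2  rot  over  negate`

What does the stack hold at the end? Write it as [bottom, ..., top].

40     -> [40]
drop   -> []
-7     -> [-7]
drop   -> []
-5     -> [-5]
8      -> [-5, 8]
swap   -> [8, -5]
-      -> [13]
20     -> [13, 20]
dup    -> [13, 20, 20]
*      -> [13, 400]
dup    -> [13, 400, 400]
drop   -> [13, 400]
2      -> [13, 400, 2]
rot    -> [400, 2, 13]
over   -> [400, 2, 13, 2]
negate -> [400, 2, 13, -2]

[400, 2, 13, -2]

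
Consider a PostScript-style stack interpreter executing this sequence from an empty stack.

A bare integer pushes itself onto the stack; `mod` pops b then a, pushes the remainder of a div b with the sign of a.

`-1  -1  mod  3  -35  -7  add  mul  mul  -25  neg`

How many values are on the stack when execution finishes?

-1  → -1
-1  → -1 -1
mod → 0
3   → 0 3
-35 → 0 3 -35
-7  → 0 3 -35 -7
add → 0 3 -42
mul → 0 -126
mul → 0
-25 → 0 -25
neg → 0 25

2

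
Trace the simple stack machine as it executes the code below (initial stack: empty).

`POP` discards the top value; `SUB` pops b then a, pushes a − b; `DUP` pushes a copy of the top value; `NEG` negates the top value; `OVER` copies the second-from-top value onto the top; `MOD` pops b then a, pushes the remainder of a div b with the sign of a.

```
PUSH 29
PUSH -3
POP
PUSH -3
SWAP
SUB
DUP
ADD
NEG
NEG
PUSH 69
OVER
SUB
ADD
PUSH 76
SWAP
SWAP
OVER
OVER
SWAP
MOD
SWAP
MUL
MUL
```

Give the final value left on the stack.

36708

PUSH 29 → [29]
PUSH -3 → [29, -3]
POP     → [29]
PUSH -3 → [29, -3]
SWAP    → [-3, 29]
SUB     → [-32]
DUP     → [-32, -32]
ADD     → [-64]
NEG     → [64]
NEG     → [-64]
PUSH 69 → [-64, 69]
OVER    → [-64, 69, -64]
SUB     → [-64, 133]
ADD     → [69]
PUSH 76 → [69, 76]
SWAP    → [76, 69]
SWAP    → [69, 76]
OVER    → [69, 76, 69]
OVER    → [69, 76, 69, 76]
SWAP    → [69, 76, 76, 69]
MOD     → [69, 76, 7]
SWAP    → [69, 7, 76]
MUL     → [69, 532]
MUL     → [36708]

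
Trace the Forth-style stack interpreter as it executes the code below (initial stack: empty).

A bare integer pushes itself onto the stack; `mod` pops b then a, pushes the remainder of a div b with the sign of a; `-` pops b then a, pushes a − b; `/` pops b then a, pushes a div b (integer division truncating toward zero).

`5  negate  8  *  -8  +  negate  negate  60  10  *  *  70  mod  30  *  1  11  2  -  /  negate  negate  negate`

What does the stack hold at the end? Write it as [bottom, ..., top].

[-900, 0]

5       5
negate  -5
8       -5 8
*       -40
-8      -40 -8
+       -48
negate  48
negate  -48
60      -48 60
10      -48 60 10
*       -48 600
*       -28800
70      -28800 70
mod     -30
30      -30 30
*       -900
1       -900 1
11      -900 1 11
2       -900 1 11 2
-       -900 1 9
/       -900 0
negate  -900 0
negate  -900 0
negate  -900 0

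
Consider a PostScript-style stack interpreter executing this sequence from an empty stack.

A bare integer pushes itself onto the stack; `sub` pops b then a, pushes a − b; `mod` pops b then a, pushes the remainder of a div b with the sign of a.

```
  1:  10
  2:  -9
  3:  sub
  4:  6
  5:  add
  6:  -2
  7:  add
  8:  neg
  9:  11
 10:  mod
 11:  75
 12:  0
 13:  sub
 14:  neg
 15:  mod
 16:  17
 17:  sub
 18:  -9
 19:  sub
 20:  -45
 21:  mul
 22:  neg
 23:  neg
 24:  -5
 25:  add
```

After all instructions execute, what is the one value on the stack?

10   10
-9   10 -9
sub  19
6    19 6
add  25
-2   25 -2
add  23
neg  -23
11   -23 11
mod  -1
75   -1 75
0    -1 75 0
sub  -1 75
neg  -1 -75
mod  -1
17   -1 17
sub  -18
-9   -18 -9
sub  -9
-45  -9 -45
mul  405
neg  -405
neg  405
-5   405 -5
add  400

400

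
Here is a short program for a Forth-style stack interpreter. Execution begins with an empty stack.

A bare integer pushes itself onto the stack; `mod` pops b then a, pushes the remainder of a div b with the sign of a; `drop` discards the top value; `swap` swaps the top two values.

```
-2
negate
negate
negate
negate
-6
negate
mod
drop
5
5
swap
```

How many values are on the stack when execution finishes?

-2      [-2]
negate  [2]
negate  [-2]
negate  [2]
negate  [-2]
-6      [-2, -6]
negate  [-2, 6]
mod     [-2]
drop    []
5       [5]
5       [5, 5]
swap    [5, 5]

2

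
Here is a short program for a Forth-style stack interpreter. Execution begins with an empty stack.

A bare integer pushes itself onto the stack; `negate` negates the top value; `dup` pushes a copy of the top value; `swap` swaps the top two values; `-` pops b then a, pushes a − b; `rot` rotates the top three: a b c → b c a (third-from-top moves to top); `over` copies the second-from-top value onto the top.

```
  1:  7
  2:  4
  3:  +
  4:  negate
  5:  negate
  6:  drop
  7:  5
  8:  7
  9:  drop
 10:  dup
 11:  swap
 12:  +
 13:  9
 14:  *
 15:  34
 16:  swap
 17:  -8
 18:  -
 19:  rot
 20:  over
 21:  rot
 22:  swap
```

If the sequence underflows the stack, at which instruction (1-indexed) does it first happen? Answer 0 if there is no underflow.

19

7      → [7]
4      → [7, 4]
+      → [11]
negate → [-11]
negate → [11]
drop   → []
5      → [5]
7      → [5, 7]
drop   → [5]
dup    → [5, 5]
swap   → [5, 5]
+      → [10]
9      → [10, 9]
*      → [90]
34     → [90, 34]
swap   → [34, 90]
-8     → [34, 90, -8]
-      → [34, 98]
rot  — needs 3 operands, stack has 2 → underflow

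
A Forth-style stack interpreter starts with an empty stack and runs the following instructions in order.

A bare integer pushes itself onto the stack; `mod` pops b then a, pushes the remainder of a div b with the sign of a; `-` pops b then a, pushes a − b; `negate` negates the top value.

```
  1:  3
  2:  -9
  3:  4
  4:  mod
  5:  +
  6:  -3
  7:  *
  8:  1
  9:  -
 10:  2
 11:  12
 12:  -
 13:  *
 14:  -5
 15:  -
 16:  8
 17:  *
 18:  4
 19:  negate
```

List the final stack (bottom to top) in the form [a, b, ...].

[600, -4]

3       [3]
-9      [3, -9]
4       [3, -9, 4]
mod     [3, -1]
+       [2]
-3      [2, -3]
*       [-6]
1       [-6, 1]
-       [-7]
2       [-7, 2]
12      [-7, 2, 12]
-       [-7, -10]
*       [70]
-5      [70, -5]
-       [75]
8       [75, 8]
*       [600]
4       [600, 4]
negate  [600, -4]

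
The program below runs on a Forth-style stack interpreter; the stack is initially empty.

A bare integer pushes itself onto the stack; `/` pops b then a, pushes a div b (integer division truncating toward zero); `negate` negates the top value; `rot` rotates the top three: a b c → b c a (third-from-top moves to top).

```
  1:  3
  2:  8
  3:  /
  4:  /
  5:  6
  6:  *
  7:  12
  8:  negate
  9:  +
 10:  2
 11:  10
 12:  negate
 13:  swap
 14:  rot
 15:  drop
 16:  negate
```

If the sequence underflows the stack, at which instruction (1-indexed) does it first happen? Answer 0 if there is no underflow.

4

3 : [3]
8 : [3, 8]
/ : [0]
/  — needs 2 operands, stack has 1 → underflow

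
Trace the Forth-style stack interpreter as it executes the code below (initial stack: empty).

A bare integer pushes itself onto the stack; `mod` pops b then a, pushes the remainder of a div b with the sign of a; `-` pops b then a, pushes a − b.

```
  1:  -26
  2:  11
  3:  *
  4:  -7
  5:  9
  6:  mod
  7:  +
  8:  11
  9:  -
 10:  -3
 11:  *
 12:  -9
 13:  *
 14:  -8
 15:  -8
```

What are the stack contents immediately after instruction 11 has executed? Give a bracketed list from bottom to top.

[912]

-26 → -26
11  → -26 11
*   → -286
-7  → -286 -7
9   → -286 -7 9
mod → -286 -7
+   → -293
11  → -293 11
-   → -304
-3  → -304 -3
*   → 912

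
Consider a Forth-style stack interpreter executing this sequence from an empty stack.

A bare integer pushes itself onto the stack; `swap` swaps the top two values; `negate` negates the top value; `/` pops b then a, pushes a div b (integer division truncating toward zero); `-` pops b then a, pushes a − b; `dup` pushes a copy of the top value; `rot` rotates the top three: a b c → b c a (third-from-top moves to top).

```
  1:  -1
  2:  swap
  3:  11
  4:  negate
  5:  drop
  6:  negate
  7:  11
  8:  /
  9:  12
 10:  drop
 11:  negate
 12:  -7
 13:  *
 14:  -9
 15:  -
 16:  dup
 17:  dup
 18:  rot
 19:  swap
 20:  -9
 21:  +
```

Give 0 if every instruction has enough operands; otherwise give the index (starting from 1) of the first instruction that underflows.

-1 -> -1
swap  — needs 2 operands, stack has 1 → underflow

2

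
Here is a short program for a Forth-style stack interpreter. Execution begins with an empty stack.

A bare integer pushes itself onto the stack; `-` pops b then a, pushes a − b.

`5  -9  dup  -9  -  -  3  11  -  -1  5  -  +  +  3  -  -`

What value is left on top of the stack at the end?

31

5   -> [5]
-9  -> [5, -9]
dup -> [5, -9, -9]
-9  -> [5, -9, -9, -9]
-   -> [5, -9, 0]
-   -> [5, -9]
3   -> [5, -9, 3]
11  -> [5, -9, 3, 11]
-   -> [5, -9, -8]
-1  -> [5, -9, -8, -1]
5   -> [5, -9, -8, -1, 5]
-   -> [5, -9, -8, -6]
+   -> [5, -9, -14]
+   -> [5, -23]
3   -> [5, -23, 3]
-   -> [5, -26]
-   -> [31]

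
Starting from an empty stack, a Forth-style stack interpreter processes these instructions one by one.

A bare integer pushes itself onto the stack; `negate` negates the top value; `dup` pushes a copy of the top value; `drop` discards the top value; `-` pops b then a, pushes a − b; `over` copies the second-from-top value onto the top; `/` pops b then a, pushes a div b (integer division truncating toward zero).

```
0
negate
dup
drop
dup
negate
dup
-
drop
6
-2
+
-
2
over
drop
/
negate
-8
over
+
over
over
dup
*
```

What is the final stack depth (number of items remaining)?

4

0      : [0]
negate : [0]
dup    : [0, 0]
drop   : [0]
dup    : [0, 0]
negate : [0, 0]
dup    : [0, 0, 0]
-      : [0, 0]
drop   : [0]
6      : [0, 6]
-2     : [0, 6, -2]
+      : [0, 4]
-      : [-4]
2      : [-4, 2]
over   : [-4, 2, -4]
drop   : [-4, 2]
/      : [-2]
negate : [2]
-8     : [2, -8]
over   : [2, -8, 2]
+      : [2, -6]
over   : [2, -6, 2]
over   : [2, -6, 2, -6]
dup    : [2, -6, 2, -6, -6]
*      : [2, -6, 2, 36]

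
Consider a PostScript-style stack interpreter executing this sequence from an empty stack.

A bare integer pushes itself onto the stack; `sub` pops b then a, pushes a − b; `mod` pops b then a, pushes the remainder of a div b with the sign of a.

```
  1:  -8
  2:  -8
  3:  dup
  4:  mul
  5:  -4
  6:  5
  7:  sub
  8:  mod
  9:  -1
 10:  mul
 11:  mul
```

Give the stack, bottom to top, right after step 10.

-8  → [-8]
-8  → [-8, -8]
dup → [-8, -8, -8]
mul → [-8, 64]
-4  → [-8, 64, -4]
5   → [-8, 64, -4, 5]
sub → [-8, 64, -9]
mod → [-8, 1]
-1  → [-8, 1, -1]
mul → [-8, -1]

[-8, -1]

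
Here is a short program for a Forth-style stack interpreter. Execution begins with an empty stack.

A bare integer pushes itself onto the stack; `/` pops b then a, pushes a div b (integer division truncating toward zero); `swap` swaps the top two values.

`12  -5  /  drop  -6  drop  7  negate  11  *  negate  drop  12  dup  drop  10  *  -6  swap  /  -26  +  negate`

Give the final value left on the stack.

26

12     : [12]
-5     : [12, -5]
/      : [-2]
drop   : []
-6     : [-6]
drop   : []
7      : [7]
negate : [-7]
11     : [-7, 11]
*      : [-77]
negate : [77]
drop   : []
12     : [12]
dup    : [12, 12]
drop   : [12]
10     : [12, 10]
*      : [120]
-6     : [120, -6]
swap   : [-6, 120]
/      : [0]
-26    : [0, -26]
+      : [-26]
negate : [26]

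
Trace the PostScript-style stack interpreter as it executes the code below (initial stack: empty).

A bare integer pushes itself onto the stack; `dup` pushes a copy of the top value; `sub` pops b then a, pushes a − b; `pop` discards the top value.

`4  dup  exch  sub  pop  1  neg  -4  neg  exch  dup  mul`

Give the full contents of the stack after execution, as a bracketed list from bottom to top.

4    -> [4]
dup  -> [4, 4]
exch -> [4, 4]
sub  -> [0]
pop  -> []
1    -> [1]
neg  -> [-1]
-4   -> [-1, -4]
neg  -> [-1, 4]
exch -> [4, -1]
dup  -> [4, -1, -1]
mul  -> [4, 1]

[4, 1]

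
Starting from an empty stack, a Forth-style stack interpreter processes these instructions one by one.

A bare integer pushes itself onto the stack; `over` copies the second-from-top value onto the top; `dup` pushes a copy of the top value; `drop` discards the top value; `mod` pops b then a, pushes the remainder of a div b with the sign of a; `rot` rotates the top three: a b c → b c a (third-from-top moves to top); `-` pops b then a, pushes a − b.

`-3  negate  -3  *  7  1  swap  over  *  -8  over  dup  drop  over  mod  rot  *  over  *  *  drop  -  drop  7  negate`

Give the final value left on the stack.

-7

-3     -> [-3]
negate -> [3]
-3     -> [3, -3]
*      -> [-9]
7      -> [-9, 7]
1      -> [-9, 7, 1]
swap   -> [-9, 1, 7]
over   -> [-9, 1, 7, 1]
*      -> [-9, 1, 7]
-8     -> [-9, 1, 7, -8]
over   -> [-9, 1, 7, -8, 7]
dup    -> [-9, 1, 7, -8, 7, 7]
drop   -> [-9, 1, 7, -8, 7]
over   -> [-9, 1, 7, -8, 7, -8]
mod    -> [-9, 1, 7, -8, 7]
rot    -> [-9, 1, -8, 7, 7]
*      -> [-9, 1, -8, 49]
over   -> [-9, 1, -8, 49, -8]
*      -> [-9, 1, -8, -392]
*      -> [-9, 1, 3136]
drop   -> [-9, 1]
-      -> [-10]
drop   -> []
7      -> [7]
negate -> [-7]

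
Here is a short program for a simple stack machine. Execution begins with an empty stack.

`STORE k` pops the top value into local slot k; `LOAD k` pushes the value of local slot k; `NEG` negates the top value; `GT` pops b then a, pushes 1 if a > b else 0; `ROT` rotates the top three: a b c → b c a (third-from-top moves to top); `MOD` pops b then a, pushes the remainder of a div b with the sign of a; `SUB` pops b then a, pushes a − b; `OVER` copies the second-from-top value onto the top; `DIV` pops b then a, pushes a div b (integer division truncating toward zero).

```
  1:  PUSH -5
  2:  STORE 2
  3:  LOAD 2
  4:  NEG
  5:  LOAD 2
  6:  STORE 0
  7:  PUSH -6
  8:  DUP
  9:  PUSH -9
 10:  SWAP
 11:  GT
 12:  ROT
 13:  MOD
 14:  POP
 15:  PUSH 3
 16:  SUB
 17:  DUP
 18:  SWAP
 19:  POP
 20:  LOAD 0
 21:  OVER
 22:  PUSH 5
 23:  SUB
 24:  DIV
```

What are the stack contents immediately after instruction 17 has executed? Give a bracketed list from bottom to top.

PUSH -5 -> -5
STORE 2 -> (empty)
LOAD 2  -> -5
NEG     -> 5
LOAD 2  -> 5 -5
STORE 0 -> 5
PUSH -6 -> 5 -6
DUP     -> 5 -6 -6
PUSH -9 -> 5 -6 -6 -9
SWAP    -> 5 -6 -9 -6
GT      -> 5 -6 0
ROT     -> -6 0 5
MOD     -> -6 0
POP     -> -6
PUSH 3  -> -6 3
SUB     -> -9
DUP     -> -9 -9

[-9, -9]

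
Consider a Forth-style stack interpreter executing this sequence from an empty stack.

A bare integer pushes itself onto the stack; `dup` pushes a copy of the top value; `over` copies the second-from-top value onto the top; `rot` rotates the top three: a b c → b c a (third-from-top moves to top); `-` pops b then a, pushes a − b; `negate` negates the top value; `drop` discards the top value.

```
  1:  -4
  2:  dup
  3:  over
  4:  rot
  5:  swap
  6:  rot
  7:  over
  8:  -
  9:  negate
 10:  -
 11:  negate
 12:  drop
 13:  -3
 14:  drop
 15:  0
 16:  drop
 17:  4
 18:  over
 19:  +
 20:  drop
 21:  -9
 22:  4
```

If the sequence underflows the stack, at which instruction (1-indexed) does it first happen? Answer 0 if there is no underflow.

0

-4      [-4]
dup     [-4, -4]
over    [-4, -4, -4]
rot     [-4, -4, -4]
swap    [-4, -4, -4]
rot     [-4, -4, -4]
over    [-4, -4, -4, -4]
-       [-4, -4, 0]
negate  [-4, -4, 0]
-       [-4, -4]
negate  [-4, 4]
drop    [-4]
-3      [-4, -3]
drop    [-4]
0       [-4, 0]
drop    [-4]
4       [-4, 4]
over    [-4, 4, -4]
+       [-4, 0]
drop    [-4]
-9      [-4, -9]
4       [-4, -9, 4]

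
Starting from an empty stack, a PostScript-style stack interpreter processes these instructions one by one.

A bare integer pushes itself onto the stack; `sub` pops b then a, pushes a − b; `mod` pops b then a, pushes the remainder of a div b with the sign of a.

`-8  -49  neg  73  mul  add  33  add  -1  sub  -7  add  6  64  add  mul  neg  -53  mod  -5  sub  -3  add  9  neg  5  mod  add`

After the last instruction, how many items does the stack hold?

-8  -> -8
-49 -> -8 -49
neg -> -8 49
73  -> -8 49 73
mul -> -8 3577
add -> 3569
33  -> 3569 33
add -> 3602
-1  -> 3602 -1
sub -> 3603
-7  -> 3603 -7
add -> 3596
6   -> 3596 6
64  -> 3596 6 64
add -> 3596 70
mul -> 251720
neg -> -251720
-53 -> -251720 -53
mod -> -23
-5  -> -23 -5
sub -> -18
-3  -> -18 -3
add -> -21
9   -> -21 9
neg -> -21 -9
5   -> -21 -9 5
mod -> -21 -4
add -> -25

1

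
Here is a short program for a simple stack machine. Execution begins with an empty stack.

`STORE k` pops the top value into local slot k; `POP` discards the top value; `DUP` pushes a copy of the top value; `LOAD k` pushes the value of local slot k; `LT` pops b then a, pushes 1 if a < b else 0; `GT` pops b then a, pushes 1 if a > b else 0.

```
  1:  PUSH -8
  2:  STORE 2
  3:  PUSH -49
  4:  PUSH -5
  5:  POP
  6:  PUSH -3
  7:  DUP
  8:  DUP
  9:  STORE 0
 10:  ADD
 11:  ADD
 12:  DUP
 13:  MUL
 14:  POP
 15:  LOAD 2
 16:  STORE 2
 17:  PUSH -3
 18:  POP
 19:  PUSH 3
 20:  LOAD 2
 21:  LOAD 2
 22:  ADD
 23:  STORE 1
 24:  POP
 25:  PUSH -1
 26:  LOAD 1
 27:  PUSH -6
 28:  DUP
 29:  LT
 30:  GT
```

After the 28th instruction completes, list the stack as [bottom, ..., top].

PUSH -8  : [-8]
STORE 2  : []
PUSH -49 : [-49]
PUSH -5  : [-49, -5]
POP      : [-49]
PUSH -3  : [-49, -3]
DUP      : [-49, -3, -3]
DUP      : [-49, -3, -3, -3]
STORE 0  : [-49, -3, -3]
ADD      : [-49, -6]
ADD      : [-55]
DUP      : [-55, -55]
MUL      : [3025]
POP      : []
LOAD 2   : [-8]
STORE 2  : []
PUSH -3  : [-3]
POP      : []
PUSH 3   : [3]
LOAD 2   : [3, -8]
LOAD 2   : [3, -8, -8]
ADD      : [3, -16]
STORE 1  : [3]
POP      : []
PUSH -1  : [-1]
LOAD 1   : [-1, -16]
PUSH -6  : [-1, -16, -6]
DUP      : [-1, -16, -6, -6]

[-1, -16, -6, -6]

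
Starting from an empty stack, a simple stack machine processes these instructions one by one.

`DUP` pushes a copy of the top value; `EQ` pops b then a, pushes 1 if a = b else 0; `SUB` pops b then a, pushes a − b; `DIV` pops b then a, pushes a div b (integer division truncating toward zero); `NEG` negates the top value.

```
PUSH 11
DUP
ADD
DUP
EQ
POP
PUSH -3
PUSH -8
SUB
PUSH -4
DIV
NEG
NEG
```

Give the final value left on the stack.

PUSH 11 -> [11]
DUP     -> [11, 11]
ADD     -> [22]
DUP     -> [22, 22]
EQ      -> [1]
POP     -> []
PUSH -3 -> [-3]
PUSH -8 -> [-3, -8]
SUB     -> [5]
PUSH -4 -> [5, -4]
DIV     -> [-1]
NEG     -> [1]
NEG     -> [-1]

-1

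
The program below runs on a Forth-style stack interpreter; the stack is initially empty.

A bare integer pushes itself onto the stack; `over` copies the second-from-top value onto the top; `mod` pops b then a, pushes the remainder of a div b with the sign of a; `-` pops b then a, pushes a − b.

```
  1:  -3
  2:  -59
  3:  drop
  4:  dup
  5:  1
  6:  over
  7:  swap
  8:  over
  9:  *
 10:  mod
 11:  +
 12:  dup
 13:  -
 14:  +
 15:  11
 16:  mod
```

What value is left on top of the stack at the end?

-3    [-3]
-59   [-3, -59]
drop  [-3]
dup   [-3, -3]
1     [-3, -3, 1]
over  [-3, -3, 1, -3]
swap  [-3, -3, -3, 1]
over  [-3, -3, -3, 1, -3]
*     [-3, -3, -3, -3]
mod   [-3, -3, 0]
+     [-3, -3]
dup   [-3, -3, -3]
-     [-3, 0]
+     [-3]
11    [-3, 11]
mod   [-3]

-3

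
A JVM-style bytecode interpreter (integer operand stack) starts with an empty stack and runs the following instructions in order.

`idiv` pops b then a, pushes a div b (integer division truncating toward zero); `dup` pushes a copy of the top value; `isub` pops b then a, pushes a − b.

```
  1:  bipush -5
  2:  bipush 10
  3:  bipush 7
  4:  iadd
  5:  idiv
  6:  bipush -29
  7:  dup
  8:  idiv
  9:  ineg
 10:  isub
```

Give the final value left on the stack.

bipush -5  -> -5
bipush 10  -> -5 10
bipush 7   -> -5 10 7
iadd       -> -5 17
idiv       -> 0
bipush -29 -> 0 -29
dup        -> 0 -29 -29
idiv       -> 0 1
ineg       -> 0 -1
isub       -> 1

1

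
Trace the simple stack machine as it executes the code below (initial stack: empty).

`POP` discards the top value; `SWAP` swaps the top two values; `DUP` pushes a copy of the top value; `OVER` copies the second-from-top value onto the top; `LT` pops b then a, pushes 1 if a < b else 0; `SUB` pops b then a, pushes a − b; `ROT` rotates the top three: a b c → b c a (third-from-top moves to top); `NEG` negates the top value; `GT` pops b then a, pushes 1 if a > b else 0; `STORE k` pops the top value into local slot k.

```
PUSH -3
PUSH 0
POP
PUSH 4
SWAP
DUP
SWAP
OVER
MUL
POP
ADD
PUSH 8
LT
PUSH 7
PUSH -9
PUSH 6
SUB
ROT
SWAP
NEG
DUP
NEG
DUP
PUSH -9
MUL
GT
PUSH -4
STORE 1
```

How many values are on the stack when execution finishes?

PUSH -3 -> -3
PUSH 0  -> -3 0
POP     -> -3
PUSH 4  -> -3 4
SWAP    -> 4 -3
DUP     -> 4 -3 -3
SWAP    -> 4 -3 -3
OVER    -> 4 -3 -3 -3
MUL     -> 4 -3 9
POP     -> 4 -3
ADD     -> 1
PUSH 8  -> 1 8
LT      -> 1
PUSH 7  -> 1 7
PUSH -9 -> 1 7 -9
PUSH 6  -> 1 7 -9 6
SUB     -> 1 7 -15
ROT     -> 7 -15 1
SWAP    -> 7 1 -15
NEG     -> 7 1 15
DUP     -> 7 1 15 15
NEG     -> 7 1 15 -15
DUP     -> 7 1 15 -15 -15
PUSH -9 -> 7 1 15 -15 -15 -9
MUL     -> 7 1 15 -15 135
GT      -> 7 1 15 0
PUSH -4 -> 7 1 15 0 -4
STORE 1 -> 7 1 15 0

4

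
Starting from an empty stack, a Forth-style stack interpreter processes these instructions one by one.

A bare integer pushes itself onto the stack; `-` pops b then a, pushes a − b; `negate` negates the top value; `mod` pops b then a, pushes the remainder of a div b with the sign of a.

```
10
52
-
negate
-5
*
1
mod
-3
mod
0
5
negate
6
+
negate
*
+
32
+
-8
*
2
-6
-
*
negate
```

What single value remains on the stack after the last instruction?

10      [10]
52      [10, 52]
-       [-42]
negate  [42]
-5      [42, -5]
*       [-210]
1       [-210, 1]
mod     [0]
-3      [0, -3]
mod     [0]
0       [0, 0]
5       [0, 0, 5]
negate  [0, 0, -5]
6       [0, 0, -5, 6]
+       [0, 0, 1]
negate  [0, 0, -1]
*       [0, 0]
+       [0]
32      [0, 32]
+       [32]
-8      [32, -8]
*       [-256]
2       [-256, 2]
-6      [-256, 2, -6]
-       [-256, 8]
*       [-2048]
negate  [2048]

2048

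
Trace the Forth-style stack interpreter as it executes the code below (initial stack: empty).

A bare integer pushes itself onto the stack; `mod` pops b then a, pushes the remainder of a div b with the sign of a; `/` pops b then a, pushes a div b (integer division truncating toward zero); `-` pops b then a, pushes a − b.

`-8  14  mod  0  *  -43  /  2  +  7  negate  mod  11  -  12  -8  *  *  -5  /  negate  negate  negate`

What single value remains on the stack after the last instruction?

172

-8     : [-8]
14     : [-8, 14]
mod    : [-8]
0      : [-8, 0]
*      : [0]
-43    : [0, -43]
/      : [0]
2      : [0, 2]
+      : [2]
7      : [2, 7]
negate : [2, -7]
mod    : [2]
11     : [2, 11]
-      : [-9]
12     : [-9, 12]
-8     : [-9, 12, -8]
*      : [-9, -96]
*      : [864]
-5     : [864, -5]
/      : [-172]
negate : [172]
negate : [-172]
negate : [172]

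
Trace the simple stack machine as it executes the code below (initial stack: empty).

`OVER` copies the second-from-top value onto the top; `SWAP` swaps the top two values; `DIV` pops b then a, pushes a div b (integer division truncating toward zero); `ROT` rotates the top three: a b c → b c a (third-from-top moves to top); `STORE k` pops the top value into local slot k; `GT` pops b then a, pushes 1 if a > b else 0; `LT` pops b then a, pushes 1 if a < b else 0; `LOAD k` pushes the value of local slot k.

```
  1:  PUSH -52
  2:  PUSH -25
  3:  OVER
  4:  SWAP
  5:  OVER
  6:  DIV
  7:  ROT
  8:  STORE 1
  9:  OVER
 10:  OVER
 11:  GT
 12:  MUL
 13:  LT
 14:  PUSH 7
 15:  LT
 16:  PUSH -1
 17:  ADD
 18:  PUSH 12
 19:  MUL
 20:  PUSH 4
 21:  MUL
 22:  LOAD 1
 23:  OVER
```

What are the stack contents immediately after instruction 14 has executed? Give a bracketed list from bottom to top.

PUSH -52 -> -52
PUSH -25 -> -52 -25
OVER     -> -52 -25 -52
SWAP     -> -52 -52 -25
OVER     -> -52 -52 -25 -52
DIV      -> -52 -52 0
ROT      -> -52 0 -52
STORE 1  -> -52 0
OVER     -> -52 0 -52
OVER     -> -52 0 -52 0
GT       -> -52 0 0
MUL      -> -52 0
LT       -> 1
PUSH 7   -> 1 7

[1, 7]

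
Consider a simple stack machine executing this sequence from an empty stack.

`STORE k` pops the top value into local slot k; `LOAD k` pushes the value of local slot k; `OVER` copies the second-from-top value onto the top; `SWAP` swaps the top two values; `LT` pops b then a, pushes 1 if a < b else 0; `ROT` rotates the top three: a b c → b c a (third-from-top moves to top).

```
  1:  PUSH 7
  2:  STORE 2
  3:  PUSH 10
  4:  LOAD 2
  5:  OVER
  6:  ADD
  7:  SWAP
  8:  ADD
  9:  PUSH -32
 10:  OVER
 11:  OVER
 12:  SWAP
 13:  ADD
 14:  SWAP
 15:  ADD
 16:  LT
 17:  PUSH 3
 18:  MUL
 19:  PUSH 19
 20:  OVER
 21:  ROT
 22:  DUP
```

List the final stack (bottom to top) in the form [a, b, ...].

PUSH 7   -> [7]
STORE 2  -> []
PUSH 10  -> [10]
LOAD 2   -> [10, 7]
OVER     -> [10, 7, 10]
ADD      -> [10, 17]
SWAP     -> [17, 10]
ADD      -> [27]
PUSH -32 -> [27, -32]
OVER     -> [27, -32, 27]
OVER     -> [27, -32, 27, -32]
SWAP     -> [27, -32, -32, 27]
ADD      -> [27, -32, -5]
SWAP     -> [27, -5, -32]
ADD      -> [27, -37]
LT       -> [0]
PUSH 3   -> [0, 3]
MUL      -> [0]
PUSH 19  -> [0, 19]
OVER     -> [0, 19, 0]
ROT      -> [19, 0, 0]
DUP      -> [19, 0, 0, 0]

[19, 0, 0, 0]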